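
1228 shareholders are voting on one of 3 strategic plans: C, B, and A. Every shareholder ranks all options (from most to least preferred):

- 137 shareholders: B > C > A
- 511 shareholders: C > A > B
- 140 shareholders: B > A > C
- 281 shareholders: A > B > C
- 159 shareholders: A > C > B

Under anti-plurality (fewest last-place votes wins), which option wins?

A

Last-place votes: C 421, B 670, A 137.
A is ranked last by the fewest voters, so A wins.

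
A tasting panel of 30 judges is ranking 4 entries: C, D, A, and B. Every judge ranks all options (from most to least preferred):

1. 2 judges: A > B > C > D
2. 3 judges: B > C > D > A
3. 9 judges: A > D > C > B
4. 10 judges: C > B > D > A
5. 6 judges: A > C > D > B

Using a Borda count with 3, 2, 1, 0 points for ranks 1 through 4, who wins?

C: 2·1 + 3·2 + 9·1 + 10·3 + 6·2 = 59
D: 2·0 + 3·1 + 9·2 + 10·1 + 6·1 = 37
A: 2·3 + 3·0 + 9·3 + 10·0 + 6·3 = 51
B: 2·2 + 3·3 + 9·0 + 10·2 + 6·0 = 33
C has the highest Borda score (59).

C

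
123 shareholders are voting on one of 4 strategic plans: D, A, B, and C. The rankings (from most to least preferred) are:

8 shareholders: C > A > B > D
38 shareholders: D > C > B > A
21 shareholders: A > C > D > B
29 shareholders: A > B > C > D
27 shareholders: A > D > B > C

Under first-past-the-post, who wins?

A

First-place votes: D 38, A 77, B 0, C 8.
A has the most first-place votes.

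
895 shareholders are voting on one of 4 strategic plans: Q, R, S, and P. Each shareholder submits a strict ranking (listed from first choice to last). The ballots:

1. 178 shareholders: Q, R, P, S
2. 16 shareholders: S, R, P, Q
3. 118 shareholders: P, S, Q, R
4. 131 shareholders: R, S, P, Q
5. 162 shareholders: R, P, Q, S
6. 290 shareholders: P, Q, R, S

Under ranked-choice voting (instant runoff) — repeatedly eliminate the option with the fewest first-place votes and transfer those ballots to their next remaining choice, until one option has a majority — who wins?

Round 1: Q 178, R 293, S 16, P 408. Eliminate S.
Round 2: Q 178, R 309, P 408. Eliminate Q.
Round 3: R 487, P 408. R has a majority.

R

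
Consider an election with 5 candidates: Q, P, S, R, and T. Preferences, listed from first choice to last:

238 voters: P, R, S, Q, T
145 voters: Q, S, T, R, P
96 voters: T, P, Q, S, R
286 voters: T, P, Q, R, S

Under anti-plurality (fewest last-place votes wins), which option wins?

Last-place votes: Q 0, P 145, S 286, R 96, T 238.
Q is ranked last by the fewest voters, so Q wins.

Q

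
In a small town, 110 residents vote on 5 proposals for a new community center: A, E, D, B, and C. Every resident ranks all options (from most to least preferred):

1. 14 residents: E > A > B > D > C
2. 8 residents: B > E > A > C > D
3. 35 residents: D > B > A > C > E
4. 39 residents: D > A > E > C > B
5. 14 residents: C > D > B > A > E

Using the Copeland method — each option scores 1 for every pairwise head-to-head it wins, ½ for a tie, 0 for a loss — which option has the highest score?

D

A: beats E and C; loses to D and B → score 2.
E: beats C; loses to A, D, and B → score 1.
D: beats A, E, B, and C → score 4.
B: beats A, E, and C; loses to D → score 3.
C: loses to A, E, D, and B → score 0.
D has the best pairwise record.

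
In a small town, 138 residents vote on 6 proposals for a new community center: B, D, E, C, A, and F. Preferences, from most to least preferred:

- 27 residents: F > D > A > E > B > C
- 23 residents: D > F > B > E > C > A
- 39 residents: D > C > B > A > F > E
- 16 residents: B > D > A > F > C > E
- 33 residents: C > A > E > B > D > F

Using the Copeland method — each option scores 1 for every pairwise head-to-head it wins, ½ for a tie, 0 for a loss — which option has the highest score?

B: beats E, A, and F; loses to D and C → score 3.
D: beats B, E, C, A, and F → score 5.
E: loses to B, D, C, A, and F → score 0.
C: beats B, E, A, and F; loses to D → score 4.
A: beats E and F; loses to B, D, and C → score 2.
F: beats E; loses to B, D, C, and A → score 1.
D has the best pairwise record.

D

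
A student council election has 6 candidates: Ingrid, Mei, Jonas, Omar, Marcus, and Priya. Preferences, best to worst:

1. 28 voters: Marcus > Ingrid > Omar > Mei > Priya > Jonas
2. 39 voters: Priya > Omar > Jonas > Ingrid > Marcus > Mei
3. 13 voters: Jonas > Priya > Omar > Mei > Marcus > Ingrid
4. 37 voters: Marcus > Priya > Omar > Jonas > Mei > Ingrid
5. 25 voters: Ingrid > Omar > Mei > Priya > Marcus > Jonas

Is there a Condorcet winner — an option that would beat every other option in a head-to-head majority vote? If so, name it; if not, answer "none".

Priya

Priya vs Ingrid: 89–53 for Priya.
Priya vs Mei: 89–53 for Priya.
Priya vs Jonas: 129–13 for Priya.
Priya vs Omar: 89–53 for Priya.
Priya vs Marcus: 77–65 for Priya.
Priya beats every other option head-to-head.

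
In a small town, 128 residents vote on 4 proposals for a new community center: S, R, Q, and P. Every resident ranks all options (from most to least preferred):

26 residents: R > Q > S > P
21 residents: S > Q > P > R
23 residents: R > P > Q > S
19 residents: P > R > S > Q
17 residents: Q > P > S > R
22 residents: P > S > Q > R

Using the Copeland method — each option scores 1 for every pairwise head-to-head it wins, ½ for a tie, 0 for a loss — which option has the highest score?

P

S: loses to R, Q, and P → score 0.
R: beats S and Q; loses to P → score 2.
Q: beats S; ties P; loses to R → score 1.5.
P: beats S and R; ties Q → score 2.5.
P has the best pairwise record.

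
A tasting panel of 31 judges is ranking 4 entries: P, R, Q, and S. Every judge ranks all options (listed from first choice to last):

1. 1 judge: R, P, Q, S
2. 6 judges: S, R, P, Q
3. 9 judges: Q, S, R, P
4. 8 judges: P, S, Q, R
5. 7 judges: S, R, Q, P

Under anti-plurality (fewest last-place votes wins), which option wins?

Last-place votes: P 16, R 8, Q 6, S 1.
S is ranked last by the fewest voters, so S wins.

S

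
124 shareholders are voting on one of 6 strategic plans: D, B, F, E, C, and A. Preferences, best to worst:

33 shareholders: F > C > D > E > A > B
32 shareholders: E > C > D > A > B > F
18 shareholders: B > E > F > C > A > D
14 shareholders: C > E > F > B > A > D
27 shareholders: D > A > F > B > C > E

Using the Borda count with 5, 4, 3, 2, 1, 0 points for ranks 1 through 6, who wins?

C

D: 33·3 + 32·3 + 18·0 + 14·0 + 27·5 = 330
B: 33·0 + 32·1 + 18·5 + 14·2 + 27·2 = 204
F: 33·5 + 32·0 + 18·3 + 14·3 + 27·3 = 342
E: 33·2 + 32·5 + 18·4 + 14·4 + 27·0 = 354
C: 33·4 + 32·4 + 18·2 + 14·5 + 27·1 = 393
A: 33·1 + 32·2 + 18·1 + 14·1 + 27·4 = 237
C has the highest Borda score (393).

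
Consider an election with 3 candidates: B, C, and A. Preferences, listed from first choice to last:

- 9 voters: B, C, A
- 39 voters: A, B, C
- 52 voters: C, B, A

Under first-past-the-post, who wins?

C

First-place votes: B 9, C 52, A 39.
C has the most first-place votes.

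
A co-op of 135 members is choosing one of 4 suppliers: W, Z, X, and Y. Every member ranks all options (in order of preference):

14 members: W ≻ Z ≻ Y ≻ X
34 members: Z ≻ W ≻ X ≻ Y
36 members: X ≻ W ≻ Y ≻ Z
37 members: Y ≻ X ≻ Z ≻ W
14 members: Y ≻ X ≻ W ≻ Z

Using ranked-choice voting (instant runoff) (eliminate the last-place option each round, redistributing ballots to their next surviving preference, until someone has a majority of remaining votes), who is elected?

Y

Round 1: W 14, Z 34, X 36, Y 51. Eliminate W.
Round 2: Z 48, X 36, Y 51. Eliminate X.
Round 3: Z 48, Y 87. Y has a majority.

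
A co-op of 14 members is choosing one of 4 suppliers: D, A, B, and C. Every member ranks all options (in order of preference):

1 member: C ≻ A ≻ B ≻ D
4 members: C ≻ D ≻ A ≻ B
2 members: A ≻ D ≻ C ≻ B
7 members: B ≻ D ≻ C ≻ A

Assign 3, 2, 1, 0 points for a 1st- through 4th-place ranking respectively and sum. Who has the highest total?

D

D: 1·0 + 4·2 + 2·2 + 7·2 = 26
A: 1·2 + 4·1 + 2·3 + 7·0 = 12
B: 1·1 + 4·0 + 2·0 + 7·3 = 22
C: 1·3 + 4·3 + 2·1 + 7·1 = 24
D has the highest Borda score (26).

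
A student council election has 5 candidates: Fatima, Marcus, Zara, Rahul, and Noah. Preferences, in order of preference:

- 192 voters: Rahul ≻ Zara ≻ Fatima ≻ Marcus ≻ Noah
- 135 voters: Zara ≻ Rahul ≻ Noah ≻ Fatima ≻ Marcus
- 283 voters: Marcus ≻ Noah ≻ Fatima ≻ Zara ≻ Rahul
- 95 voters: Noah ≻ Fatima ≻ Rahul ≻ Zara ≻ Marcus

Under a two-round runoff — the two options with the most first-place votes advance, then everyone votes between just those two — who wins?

Rahul

Round 1 first-place votes: Fatima 0, Marcus 283, Zara 135, Rahul 192, Noah 95.
Marcus and Rahul advance.
Runoff: Marcus is preferred to Rahul by 283 voters; Rahul by 422.
Rahul wins the runoff.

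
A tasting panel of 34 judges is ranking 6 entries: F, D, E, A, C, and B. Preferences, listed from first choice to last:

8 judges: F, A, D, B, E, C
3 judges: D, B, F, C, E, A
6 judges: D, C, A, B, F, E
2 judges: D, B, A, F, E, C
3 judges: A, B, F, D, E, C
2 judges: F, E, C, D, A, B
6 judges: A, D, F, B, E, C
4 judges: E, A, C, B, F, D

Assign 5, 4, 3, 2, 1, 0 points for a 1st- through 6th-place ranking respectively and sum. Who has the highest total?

A

F: 8·5 + 3·3 + 6·1 + 2·2 + 3·3 + 2·5 + 6·3 + 4·1 = 100
D: 8·3 + 3·5 + 6·5 + 2·5 + 3·2 + 2·2 + 6·4 + 4·0 = 113
E: 8·1 + 3·1 + 6·0 + 2·1 + 3·1 + 2·4 + 6·1 + 4·5 = 50
A: 8·4 + 3·0 + 6·3 + 2·3 + 3·5 + 2·1 + 6·5 + 4·4 = 119
C: 8·0 + 3·2 + 6·4 + 2·0 + 3·0 + 2·3 + 6·0 + 4·3 = 48
B: 8·2 + 3·4 + 6·2 + 2·4 + 3·4 + 2·0 + 6·2 + 4·2 = 80
A has the highest Borda score (119).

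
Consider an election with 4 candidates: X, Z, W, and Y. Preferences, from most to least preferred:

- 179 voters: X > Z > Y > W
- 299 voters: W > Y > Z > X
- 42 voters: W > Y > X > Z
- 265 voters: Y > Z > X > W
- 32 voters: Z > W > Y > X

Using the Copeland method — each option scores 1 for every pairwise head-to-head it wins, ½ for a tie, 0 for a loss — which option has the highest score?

X: beats W; loses to Z and Y → score 1.
Z: beats X and W; loses to Y → score 2.
W: loses to X, Z, and Y → score 0.
Y: beats X, Z, and W → score 3.
Y has the best pairwise record.

Y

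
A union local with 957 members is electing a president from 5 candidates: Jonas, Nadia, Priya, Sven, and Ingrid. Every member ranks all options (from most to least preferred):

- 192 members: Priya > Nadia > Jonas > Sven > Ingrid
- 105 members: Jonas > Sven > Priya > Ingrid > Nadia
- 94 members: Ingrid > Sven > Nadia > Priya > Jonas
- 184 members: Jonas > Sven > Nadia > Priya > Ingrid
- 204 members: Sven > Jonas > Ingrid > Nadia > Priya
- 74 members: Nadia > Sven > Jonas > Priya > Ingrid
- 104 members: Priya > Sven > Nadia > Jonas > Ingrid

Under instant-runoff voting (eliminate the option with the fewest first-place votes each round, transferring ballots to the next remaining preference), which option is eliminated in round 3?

Round 1: Jonas 289, Nadia 74, Priya 296, Sven 204, Ingrid 94. Eliminate Nadia.
Round 2: Jonas 289, Priya 296, Sven 278, Ingrid 94. Eliminate Ingrid.
Round 3: Jonas 289, Priya 296, Sven 372. Eliminate Jonas.

Jonas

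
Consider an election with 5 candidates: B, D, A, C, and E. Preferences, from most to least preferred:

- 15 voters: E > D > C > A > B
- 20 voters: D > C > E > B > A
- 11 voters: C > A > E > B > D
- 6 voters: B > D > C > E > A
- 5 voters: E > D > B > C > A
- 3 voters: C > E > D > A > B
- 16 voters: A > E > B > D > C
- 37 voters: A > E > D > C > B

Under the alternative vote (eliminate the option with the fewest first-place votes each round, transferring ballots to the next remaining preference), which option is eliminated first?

B

Round 1: B 6, D 20, A 53, C 14, E 20. Eliminate B.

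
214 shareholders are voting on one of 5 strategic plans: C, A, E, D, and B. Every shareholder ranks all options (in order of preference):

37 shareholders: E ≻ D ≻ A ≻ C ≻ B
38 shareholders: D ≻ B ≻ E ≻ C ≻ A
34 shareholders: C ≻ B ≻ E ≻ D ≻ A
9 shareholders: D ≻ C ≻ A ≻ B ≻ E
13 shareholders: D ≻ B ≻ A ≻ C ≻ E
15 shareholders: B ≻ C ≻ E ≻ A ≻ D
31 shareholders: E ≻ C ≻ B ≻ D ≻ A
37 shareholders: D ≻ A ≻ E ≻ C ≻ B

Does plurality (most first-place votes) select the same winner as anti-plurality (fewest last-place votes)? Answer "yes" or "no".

Plurality — first-place votes: C 34, A 0, E 68, D 97, B 15. Winner: D.
Anti-plurality — last-place votes: C 0, A 103, E 22, D 15, B 74. Winner: C.
The two methods disagree.

no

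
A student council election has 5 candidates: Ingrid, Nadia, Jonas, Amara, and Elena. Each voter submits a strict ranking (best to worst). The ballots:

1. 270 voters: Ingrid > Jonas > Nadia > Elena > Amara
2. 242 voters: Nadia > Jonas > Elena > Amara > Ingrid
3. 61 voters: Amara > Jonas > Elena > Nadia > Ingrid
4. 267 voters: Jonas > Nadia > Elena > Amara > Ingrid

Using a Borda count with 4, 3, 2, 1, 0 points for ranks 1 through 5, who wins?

Jonas

Ingrid: 270·4 + 242·0 + 61·0 + 267·0 = 1080
Nadia: 270·2 + 242·4 + 61·1 + 267·3 = 2370
Jonas: 270·3 + 242·3 + 61·3 + 267·4 = 2787
Amara: 270·0 + 242·1 + 61·4 + 267·1 = 753
Elena: 270·1 + 242·2 + 61·2 + 267·2 = 1410
Jonas has the highest Borda score (2787).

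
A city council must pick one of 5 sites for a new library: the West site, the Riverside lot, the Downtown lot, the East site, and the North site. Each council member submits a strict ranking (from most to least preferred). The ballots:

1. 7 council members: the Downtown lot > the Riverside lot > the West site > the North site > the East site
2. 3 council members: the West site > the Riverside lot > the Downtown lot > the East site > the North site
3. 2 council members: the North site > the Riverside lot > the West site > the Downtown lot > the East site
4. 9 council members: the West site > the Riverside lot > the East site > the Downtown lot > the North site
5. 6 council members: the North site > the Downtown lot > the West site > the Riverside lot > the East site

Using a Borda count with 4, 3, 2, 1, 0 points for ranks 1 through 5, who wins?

the West site: 7·2 + 3·4 + 2·2 + 9·4 + 6·2 = 78
the Riverside lot: 7·3 + 3·3 + 2·3 + 9·3 + 6·1 = 69
the Downtown lot: 7·4 + 3·2 + 2·1 + 9·1 + 6·3 = 63
the East site: 7·0 + 3·1 + 2·0 + 9·2 + 6·0 = 21
the North site: 7·1 + 3·0 + 2·4 + 9·0 + 6·4 = 39
the West site has the highest Borda score (78).

the West site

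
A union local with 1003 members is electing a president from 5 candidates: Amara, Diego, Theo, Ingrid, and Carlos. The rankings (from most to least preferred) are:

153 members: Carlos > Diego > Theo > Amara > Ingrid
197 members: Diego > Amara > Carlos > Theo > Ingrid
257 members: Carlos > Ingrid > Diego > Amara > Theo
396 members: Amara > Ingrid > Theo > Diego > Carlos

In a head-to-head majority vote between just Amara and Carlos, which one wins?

Voters preferring Amara to Carlos: 593; preferring Carlos to Amara: 410.
Amara wins the head-to-head.

Amara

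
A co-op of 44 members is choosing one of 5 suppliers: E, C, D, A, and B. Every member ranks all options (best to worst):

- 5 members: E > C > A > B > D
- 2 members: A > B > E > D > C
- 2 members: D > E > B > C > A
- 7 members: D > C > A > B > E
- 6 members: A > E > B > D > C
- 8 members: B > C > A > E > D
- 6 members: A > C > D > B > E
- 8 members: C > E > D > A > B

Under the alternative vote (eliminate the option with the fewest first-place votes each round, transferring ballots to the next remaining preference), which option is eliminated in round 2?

Round 1: E 5, C 8, D 9, A 14, B 8. Eliminate E.
Round 2: C 13, D 9, A 14, B 8. Eliminate B.

B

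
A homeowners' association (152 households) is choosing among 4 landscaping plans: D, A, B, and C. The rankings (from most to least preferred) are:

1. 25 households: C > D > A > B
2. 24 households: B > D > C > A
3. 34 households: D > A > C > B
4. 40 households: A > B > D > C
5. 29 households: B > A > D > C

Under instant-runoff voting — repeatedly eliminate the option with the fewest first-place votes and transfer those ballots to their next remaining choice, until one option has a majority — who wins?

Round 1: D 34, A 40, B 53, C 25. Eliminate C.
Round 2: D 59, A 40, B 53. Eliminate A.
Round 3: D 59, B 93. B has a majority.

B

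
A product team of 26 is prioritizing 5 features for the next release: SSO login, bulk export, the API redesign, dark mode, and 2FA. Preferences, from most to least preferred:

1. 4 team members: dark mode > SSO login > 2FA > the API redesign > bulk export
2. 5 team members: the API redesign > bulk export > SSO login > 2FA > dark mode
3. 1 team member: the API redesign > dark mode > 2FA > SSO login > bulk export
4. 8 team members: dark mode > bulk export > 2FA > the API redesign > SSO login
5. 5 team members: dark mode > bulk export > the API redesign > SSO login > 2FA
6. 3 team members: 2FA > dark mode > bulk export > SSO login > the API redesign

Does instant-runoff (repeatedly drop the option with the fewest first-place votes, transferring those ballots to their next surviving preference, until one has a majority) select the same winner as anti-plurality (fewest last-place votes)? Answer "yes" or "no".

Instant-runoff — R1 SSO login 0, bulk export 0, the API redesign 6, dark mode 17, 2FA 3 (dark mode winner). Winner: dark mode.
Anti-plurality — last-place votes: SSO login 8, bulk export 5, the API redesign 3, dark mode 5, 2FA 5. Winner: the API redesign.
The two methods disagree.

no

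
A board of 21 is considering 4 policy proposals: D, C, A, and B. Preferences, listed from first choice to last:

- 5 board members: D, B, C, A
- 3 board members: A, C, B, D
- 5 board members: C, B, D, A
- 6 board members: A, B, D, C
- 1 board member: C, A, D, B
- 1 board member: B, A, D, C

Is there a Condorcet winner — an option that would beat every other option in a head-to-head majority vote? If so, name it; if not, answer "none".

B vs D: 15–6 for B.
B vs C: 12–9 for B.
B vs A: 11–10 for B.
B beats every other option head-to-head.

B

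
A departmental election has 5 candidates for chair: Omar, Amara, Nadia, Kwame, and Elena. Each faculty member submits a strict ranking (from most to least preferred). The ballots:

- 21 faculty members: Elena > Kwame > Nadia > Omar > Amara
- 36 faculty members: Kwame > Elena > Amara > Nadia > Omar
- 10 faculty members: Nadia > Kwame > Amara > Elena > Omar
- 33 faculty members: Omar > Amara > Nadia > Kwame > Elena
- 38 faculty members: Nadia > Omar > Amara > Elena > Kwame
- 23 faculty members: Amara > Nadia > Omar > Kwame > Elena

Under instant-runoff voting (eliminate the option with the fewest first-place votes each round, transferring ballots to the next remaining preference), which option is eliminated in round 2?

Round 1: Omar 33, Amara 23, Nadia 48, Kwame 36, Elena 21. Eliminate Elena.
Round 2: Omar 33, Amara 23, Nadia 48, Kwame 57. Eliminate Amara.

Amara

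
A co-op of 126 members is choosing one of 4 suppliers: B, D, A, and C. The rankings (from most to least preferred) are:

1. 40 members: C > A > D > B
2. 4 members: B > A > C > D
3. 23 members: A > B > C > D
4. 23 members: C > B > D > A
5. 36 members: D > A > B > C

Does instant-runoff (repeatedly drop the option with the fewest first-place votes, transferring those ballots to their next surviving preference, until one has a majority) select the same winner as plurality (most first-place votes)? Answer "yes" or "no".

Instant-runoff — R1 B 4, D 36, A 23, C 63 (B out); R2 D 36, A 27, C 63 (A out); R3 D 36, C 90 (C winner). Winner: C.
Plurality — first-place votes: B 4, D 36, A 23, C 63. Winner: C.
The two methods agree.

yes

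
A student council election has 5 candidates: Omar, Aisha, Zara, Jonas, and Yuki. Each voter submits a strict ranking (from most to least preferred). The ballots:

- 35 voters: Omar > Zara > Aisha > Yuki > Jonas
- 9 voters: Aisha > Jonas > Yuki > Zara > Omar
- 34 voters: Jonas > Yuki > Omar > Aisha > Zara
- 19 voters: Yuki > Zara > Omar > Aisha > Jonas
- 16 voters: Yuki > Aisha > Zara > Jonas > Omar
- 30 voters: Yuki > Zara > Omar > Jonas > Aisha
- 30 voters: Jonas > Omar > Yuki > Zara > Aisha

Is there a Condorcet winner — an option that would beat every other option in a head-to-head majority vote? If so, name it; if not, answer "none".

Yuki vs Omar: 108–65 for Yuki.
Yuki vs Aisha: 129–44 for Yuki.
Yuki vs Zara: 138–35 for Yuki.
Yuki vs Jonas: 100–73 for Yuki.
Yuki beats every other option head-to-head.

Yuki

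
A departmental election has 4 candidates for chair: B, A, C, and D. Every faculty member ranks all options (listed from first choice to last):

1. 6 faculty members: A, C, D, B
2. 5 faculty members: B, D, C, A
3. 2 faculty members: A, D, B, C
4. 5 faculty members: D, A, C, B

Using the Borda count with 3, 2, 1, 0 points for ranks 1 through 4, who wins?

B: 6·0 + 5·3 + 2·1 + 5·0 = 17
A: 6·3 + 5·0 + 2·3 + 5·2 = 34
C: 6·2 + 5·1 + 2·0 + 5·1 = 22
D: 6·1 + 5·2 + 2·2 + 5·3 = 35
D has the highest Borda score (35).

D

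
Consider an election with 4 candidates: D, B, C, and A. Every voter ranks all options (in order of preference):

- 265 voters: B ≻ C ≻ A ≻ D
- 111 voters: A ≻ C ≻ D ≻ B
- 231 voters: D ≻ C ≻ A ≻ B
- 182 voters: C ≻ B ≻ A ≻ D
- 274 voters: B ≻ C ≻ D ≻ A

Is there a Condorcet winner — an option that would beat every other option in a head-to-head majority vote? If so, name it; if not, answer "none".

B vs D: 721–342 for B.
B vs C: 539–524 for B.
B vs A: 721–342 for B.
B beats every other option head-to-head.

B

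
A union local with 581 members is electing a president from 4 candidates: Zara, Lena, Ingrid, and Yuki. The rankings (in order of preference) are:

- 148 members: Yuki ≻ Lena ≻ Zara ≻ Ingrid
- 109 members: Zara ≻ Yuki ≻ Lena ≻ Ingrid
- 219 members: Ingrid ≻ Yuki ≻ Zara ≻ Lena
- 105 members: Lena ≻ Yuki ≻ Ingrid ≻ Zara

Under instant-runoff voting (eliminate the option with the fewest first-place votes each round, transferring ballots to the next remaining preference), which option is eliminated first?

Round 1: Zara 109, Lena 105, Ingrid 219, Yuki 148. Eliminate Lena.

Lena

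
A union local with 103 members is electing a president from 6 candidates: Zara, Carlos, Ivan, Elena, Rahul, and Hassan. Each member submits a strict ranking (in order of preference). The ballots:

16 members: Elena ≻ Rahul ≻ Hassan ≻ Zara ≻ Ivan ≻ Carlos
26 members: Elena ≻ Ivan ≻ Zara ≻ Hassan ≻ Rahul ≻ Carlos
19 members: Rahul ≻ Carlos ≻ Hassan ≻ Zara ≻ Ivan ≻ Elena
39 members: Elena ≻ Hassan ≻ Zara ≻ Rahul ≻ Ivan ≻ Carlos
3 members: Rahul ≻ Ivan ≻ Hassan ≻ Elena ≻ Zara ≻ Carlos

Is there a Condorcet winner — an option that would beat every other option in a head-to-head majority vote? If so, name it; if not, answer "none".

Elena

Elena vs Zara: 84–19 for Elena.
Elena vs Carlos: 84–19 for Elena.
Elena vs Ivan: 81–22 for Elena.
Elena vs Rahul: 81–22 for Elena.
Elena vs Hassan: 81–22 for Elena.
Elena beats every other option head-to-head.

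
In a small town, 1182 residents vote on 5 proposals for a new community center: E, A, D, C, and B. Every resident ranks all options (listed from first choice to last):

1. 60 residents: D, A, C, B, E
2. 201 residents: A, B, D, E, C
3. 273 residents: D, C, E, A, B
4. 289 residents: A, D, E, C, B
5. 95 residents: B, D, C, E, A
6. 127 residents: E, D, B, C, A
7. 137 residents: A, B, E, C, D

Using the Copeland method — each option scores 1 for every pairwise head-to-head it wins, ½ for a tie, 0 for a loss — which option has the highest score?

A

E: beats C and B; loses to A and D → score 2.
A: beats E, D, C, and B → score 4.
D: beats E, C, and B; loses to A → score 3.
C: beats B; loses to E, A, and D → score 1.
B: loses to E, A, D, and C → score 0.
A has the best pairwise record.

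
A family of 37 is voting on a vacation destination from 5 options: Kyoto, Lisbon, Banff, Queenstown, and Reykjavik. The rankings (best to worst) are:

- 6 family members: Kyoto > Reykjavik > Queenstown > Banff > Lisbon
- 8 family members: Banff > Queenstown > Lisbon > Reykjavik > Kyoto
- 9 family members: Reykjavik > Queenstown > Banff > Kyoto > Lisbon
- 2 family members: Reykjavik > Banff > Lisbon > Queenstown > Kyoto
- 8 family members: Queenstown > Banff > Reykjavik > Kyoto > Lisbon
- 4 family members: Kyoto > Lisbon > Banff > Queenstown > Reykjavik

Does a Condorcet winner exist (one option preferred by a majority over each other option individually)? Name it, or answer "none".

Queenstown

Queenstown vs Kyoto: 27–10 for Queenstown.
Queenstown vs Lisbon: 31–6 for Queenstown.
Queenstown vs Banff: 23–14 for Queenstown.
Queenstown vs Reykjavik: 20–17 for Queenstown.
Queenstown beats every other option head-to-head.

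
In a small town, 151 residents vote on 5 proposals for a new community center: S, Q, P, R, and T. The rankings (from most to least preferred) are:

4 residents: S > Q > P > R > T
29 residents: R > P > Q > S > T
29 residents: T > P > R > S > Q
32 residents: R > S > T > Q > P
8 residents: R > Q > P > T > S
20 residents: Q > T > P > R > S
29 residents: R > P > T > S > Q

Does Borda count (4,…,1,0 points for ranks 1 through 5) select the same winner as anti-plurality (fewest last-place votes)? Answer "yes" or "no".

Borda — scores: S 199, Q 206, P 325, R 474, T 306. Winner: R.
Anti-plurality — last-place votes: S 28, Q 58, P 32, R 0, T 33. Winner: R.
The two methods agree.

yes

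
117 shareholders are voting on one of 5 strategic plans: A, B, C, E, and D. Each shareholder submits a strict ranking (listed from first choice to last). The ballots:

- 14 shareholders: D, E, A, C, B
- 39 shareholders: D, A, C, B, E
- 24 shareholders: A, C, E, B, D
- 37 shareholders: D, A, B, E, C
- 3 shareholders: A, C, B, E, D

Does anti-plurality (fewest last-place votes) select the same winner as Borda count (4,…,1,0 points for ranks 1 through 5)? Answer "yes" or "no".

yes

Anti-plurality — last-place votes: A 0, B 14, C 37, E 39, D 27. Winner: A.
Borda — scores: A 364, B 143, C 173, E 130, D 360. Winner: A.
The two methods agree.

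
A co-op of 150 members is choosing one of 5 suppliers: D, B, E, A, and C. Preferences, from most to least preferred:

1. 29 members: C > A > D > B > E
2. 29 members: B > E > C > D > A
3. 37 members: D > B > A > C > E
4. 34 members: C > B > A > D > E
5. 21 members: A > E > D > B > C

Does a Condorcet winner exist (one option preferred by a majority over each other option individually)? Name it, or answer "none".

none

Checking pairwise contests:
A beats D 84–66.
D beats B 87–63.
D beats E 100–50.
B beats A 100–50.
B beats C 87–63.
Every option loses at least one head-to-head, so there is no Condorcet winner.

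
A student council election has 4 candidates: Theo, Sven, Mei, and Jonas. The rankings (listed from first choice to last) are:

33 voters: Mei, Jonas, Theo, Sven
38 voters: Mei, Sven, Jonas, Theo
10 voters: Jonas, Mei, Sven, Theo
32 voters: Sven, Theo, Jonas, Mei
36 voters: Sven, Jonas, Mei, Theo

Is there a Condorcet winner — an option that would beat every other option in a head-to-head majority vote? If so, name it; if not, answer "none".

Checking pairwise contests:
Sven beats Theo 116–33.
Mei beats Sven 81–68.
Jonas beats Mei 78–71.
Sven beats Jonas 106–43.
Every option loses at least one head-to-head, so there is no Condorcet winner.

none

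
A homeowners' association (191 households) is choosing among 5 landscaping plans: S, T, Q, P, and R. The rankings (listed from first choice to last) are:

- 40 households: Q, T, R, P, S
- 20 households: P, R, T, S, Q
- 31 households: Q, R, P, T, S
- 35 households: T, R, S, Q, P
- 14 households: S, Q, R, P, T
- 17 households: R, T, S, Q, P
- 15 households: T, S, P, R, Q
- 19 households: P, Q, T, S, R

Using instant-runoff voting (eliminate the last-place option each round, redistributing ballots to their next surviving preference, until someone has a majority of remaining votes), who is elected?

Q

Round 1: S 14, T 50, Q 71, P 39, R 17. Eliminate S.
Round 2: T 50, Q 85, P 39, R 17. Eliminate R.
Round 3: T 67, Q 85, P 39. Eliminate P.
Round 4: T 87, Q 104. Q has a majority.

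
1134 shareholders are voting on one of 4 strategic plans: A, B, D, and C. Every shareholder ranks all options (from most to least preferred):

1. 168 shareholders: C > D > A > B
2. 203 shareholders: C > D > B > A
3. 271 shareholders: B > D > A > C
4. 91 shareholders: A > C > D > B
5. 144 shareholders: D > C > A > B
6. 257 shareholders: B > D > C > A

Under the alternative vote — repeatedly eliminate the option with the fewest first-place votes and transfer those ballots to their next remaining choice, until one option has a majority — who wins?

Round 1: A 91, B 528, D 144, C 371. Eliminate A.
Round 2: B 528, D 144, C 462. Eliminate D.
Round 3: B 528, C 606. C has a majority.

C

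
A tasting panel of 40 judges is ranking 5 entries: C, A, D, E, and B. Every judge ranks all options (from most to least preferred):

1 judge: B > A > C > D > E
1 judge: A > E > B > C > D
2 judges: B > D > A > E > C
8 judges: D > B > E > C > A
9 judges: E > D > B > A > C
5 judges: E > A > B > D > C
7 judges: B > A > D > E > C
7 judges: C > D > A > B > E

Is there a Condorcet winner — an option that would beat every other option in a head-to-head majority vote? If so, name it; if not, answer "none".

D

D vs C: 31–9 for D.
D vs A: 26–14 for D.
D vs E: 25–15 for D.
D vs B: 24–16 for D.
D beats every other option head-to-head.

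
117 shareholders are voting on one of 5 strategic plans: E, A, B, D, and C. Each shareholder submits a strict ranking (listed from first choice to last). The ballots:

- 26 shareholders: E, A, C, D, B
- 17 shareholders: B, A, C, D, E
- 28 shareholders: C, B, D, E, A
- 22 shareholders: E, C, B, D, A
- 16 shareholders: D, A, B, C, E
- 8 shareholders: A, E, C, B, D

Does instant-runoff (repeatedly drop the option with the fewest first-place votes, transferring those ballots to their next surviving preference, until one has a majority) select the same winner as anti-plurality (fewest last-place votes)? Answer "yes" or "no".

Instant-runoff — R1 E 48, A 8, B 17, D 16, C 28 (A out); R2 E 56, B 17, D 16, C 28 (D out); R3 E 56, B 33, C 28 (C out); R4 E 56, B 61 (B winner). Winner: B.
Anti-plurality — last-place votes: E 33, A 50, B 26, D 8, C 0. Winner: C.
The two methods disagree.

no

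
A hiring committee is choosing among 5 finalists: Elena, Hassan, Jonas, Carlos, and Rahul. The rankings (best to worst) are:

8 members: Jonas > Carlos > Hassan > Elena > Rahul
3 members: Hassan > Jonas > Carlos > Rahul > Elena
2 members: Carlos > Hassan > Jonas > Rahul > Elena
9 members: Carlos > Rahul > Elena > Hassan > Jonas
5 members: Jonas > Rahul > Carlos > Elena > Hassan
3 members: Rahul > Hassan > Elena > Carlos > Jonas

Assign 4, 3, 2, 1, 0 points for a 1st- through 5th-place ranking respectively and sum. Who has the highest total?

Carlos

Elena: 8·1 + 3·0 + 2·0 + 9·2 + 5·1 + 3·2 = 37
Hassan: 8·2 + 3·4 + 2·3 + 9·1 + 5·0 + 3·3 = 52
Jonas: 8·4 + 3·3 + 2·2 + 9·0 + 5·4 + 3·0 = 65
Carlos: 8·3 + 3·2 + 2·4 + 9·4 + 5·2 + 3·1 = 87
Rahul: 8·0 + 3·1 + 2·1 + 9·3 + 5·3 + 3·4 = 59
Carlos has the highest Borda score (87).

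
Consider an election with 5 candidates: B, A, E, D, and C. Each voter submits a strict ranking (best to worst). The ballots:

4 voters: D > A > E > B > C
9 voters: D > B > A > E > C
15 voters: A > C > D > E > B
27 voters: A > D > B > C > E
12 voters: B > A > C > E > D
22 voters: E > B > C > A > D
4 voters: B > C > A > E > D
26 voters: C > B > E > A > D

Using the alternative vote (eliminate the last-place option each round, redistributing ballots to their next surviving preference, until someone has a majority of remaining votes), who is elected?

B

Round 1: B 16, A 42, E 22, D 13, C 26. Eliminate D.
Round 2: B 25, A 46, E 22, C 26. Eliminate E.
Round 3: B 47, A 46, C 26. Eliminate C.
Round 4: B 73, A 46. B has a majority.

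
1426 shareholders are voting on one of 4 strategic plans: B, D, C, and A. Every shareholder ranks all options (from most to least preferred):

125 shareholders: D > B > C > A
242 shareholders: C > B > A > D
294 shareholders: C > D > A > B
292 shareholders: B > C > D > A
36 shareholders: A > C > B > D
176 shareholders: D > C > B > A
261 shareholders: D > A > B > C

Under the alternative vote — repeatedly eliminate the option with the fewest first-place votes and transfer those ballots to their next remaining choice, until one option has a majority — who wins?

C

Round 1: B 292, D 562, C 536, A 36. Eliminate A.
Round 2: B 292, D 562, C 572. Eliminate B.
Round 3: D 562, C 864. C has a majority.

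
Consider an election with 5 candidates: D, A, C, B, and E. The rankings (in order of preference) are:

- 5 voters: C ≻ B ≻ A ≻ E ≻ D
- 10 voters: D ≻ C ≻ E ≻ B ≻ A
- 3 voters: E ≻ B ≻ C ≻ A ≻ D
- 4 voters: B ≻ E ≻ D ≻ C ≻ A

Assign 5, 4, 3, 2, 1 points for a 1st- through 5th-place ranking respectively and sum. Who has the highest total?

C

D: 5·1 + 10·5 + 3·1 + 4·3 = 70
A: 5·3 + 10·1 + 3·2 + 4·1 = 35
C: 5·5 + 10·4 + 3·3 + 4·2 = 82
B: 5·4 + 10·2 + 3·4 + 4·5 = 72
E: 5·2 + 10·3 + 3·5 + 4·4 = 71
C has the highest Borda score (82).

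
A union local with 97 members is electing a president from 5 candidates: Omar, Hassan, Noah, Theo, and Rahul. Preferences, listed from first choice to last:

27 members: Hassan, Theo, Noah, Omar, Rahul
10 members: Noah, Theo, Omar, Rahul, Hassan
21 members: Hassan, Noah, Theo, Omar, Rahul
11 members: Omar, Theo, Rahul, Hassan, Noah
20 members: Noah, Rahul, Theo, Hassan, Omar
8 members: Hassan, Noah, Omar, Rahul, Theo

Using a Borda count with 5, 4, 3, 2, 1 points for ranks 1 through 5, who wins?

Omar: 27·2 + 10·3 + 21·2 + 11·5 + 20·1 + 8·3 = 225
Hassan: 27·5 + 10·1 + 21·5 + 11·2 + 20·2 + 8·5 = 352
Noah: 27·3 + 10·5 + 21·4 + 11·1 + 20·5 + 8·4 = 358
Theo: 27·4 + 10·4 + 21·3 + 11·4 + 20·3 + 8·1 = 323
Rahul: 27·1 + 10·2 + 21·1 + 11·3 + 20·4 + 8·2 = 197
Noah has the highest Borda score (358).

Noah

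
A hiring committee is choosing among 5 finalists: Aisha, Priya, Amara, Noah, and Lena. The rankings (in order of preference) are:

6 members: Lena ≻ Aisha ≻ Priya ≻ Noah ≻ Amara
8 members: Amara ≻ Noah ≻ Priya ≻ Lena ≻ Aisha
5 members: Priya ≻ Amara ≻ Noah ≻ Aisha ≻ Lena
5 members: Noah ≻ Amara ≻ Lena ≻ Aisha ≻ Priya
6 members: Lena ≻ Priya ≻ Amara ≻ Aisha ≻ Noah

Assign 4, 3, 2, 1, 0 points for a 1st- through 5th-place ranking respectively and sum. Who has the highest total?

Amara

Aisha: 6·3 + 8·0 + 5·1 + 5·1 + 6·1 = 34
Priya: 6·2 + 8·2 + 5·4 + 5·0 + 6·3 = 66
Amara: 6·0 + 8·4 + 5·3 + 5·3 + 6·2 = 74
Noah: 6·1 + 8·3 + 5·2 + 5·4 + 6·0 = 60
Lena: 6·4 + 8·1 + 5·0 + 5·2 + 6·4 = 66
Amara has the highest Borda score (74).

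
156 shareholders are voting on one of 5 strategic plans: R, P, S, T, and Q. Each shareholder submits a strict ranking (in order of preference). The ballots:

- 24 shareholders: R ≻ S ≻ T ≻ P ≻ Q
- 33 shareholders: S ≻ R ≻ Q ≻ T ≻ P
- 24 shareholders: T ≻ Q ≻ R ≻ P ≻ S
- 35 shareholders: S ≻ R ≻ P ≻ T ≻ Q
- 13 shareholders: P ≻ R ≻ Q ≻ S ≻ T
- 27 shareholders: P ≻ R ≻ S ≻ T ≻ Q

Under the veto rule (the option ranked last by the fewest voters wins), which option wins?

R

Last-place votes: R 0, P 33, S 24, T 13, Q 86.
R is ranked last by the fewest voters, so R wins.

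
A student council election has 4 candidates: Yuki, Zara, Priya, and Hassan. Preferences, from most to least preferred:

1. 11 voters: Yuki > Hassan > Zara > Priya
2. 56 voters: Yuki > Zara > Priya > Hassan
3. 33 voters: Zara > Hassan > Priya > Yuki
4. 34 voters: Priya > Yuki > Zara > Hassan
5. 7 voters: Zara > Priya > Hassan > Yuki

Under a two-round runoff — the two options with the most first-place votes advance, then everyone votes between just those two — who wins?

Round 1 first-place votes: Yuki 67, Zara 40, Priya 34, Hassan 0.
Yuki and Zara advance.
Runoff: Yuki is preferred to Zara by 101 voters; Zara by 40.
Yuki wins the runoff.

Yuki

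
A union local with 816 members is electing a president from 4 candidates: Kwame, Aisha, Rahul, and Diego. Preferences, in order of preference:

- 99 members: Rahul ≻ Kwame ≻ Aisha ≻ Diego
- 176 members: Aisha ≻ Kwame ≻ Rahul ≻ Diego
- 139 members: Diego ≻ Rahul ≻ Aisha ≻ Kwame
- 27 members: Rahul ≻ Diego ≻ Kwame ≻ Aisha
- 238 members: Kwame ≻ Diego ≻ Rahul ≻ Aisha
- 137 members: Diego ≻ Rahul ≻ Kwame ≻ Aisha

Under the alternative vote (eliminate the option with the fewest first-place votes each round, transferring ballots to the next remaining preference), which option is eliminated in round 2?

Aisha

Round 1: Kwame 238, Aisha 176, Rahul 126, Diego 276. Eliminate Rahul.
Round 2: Kwame 337, Aisha 176, Diego 303. Eliminate Aisha.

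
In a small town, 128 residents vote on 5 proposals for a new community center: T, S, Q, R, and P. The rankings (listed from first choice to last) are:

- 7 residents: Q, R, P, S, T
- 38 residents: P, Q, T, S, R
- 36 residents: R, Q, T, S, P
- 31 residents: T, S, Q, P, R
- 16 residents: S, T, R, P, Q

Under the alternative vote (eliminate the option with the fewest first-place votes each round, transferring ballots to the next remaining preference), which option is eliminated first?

Round 1: T 31, S 16, Q 7, R 36, P 38. Eliminate Q.

Q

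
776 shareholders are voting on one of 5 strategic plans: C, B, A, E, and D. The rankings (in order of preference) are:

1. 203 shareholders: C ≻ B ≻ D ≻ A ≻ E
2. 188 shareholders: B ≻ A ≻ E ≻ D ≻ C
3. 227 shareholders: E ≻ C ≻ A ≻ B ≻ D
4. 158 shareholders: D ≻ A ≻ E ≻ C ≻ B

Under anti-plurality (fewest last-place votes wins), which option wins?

A

Last-place votes: C 188, B 158, A 0, E 203, D 227.
A is ranked last by the fewest voters, so A wins.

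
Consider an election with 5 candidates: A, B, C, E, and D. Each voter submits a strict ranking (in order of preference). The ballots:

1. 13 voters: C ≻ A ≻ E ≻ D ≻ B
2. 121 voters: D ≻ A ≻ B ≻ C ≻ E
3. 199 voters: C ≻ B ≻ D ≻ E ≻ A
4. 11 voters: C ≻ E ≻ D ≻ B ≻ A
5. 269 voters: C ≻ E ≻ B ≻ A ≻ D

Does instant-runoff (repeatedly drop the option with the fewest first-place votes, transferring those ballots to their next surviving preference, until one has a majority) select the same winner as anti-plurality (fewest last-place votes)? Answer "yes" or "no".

yes

Instant-runoff — R1 A 0, B 0, C 492, E 0, D 121 (C winner). Winner: C.
Anti-plurality — last-place votes: A 210, B 13, C 0, E 121, D 269. Winner: C.
The two methods agree.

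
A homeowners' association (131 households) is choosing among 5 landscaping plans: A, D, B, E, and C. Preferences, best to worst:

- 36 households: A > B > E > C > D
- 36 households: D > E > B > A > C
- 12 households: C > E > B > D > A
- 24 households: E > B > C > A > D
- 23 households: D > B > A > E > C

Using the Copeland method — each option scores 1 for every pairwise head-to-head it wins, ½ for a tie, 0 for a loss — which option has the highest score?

E

A: beats C; loses to D, B, and E → score 1.
D: beats A; loses to B, E, and C → score 1.
B: beats A, D, and C; loses to E → score 3.
E: beats A, D, B, and C → score 4.
C: beats D; loses to A, B, and E → score 1.
E has the best pairwise record.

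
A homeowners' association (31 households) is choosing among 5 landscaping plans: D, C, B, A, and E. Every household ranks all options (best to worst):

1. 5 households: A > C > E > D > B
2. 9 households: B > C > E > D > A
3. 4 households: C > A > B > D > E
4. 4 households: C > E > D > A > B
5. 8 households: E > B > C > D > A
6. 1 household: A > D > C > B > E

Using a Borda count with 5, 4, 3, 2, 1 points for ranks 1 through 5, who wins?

C

D: 5·2 + 9·2 + 4·2 + 4·3 + 8·2 + 1·4 = 68
C: 5·4 + 9·4 + 4·5 + 4·5 + 8·3 + 1·3 = 123
B: 5·1 + 9·5 + 4·3 + 4·1 + 8·4 + 1·2 = 100
A: 5·5 + 9·1 + 4·4 + 4·2 + 8·1 + 1·5 = 71
E: 5·3 + 9·3 + 4·1 + 4·4 + 8·5 + 1·1 = 103
C has the highest Borda score (123).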